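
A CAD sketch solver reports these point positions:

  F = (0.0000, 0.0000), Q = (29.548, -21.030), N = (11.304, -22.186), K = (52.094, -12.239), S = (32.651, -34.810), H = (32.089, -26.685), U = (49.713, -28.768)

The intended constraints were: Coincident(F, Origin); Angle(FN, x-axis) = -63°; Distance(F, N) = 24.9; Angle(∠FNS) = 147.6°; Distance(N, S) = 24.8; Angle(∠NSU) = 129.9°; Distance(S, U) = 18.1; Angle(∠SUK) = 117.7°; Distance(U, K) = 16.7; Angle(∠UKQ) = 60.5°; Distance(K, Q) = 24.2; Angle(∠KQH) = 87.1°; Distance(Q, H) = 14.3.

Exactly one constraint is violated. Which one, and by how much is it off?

Distance(Q, H) = 14.3 — off by 8.10.

F = (0.00, 0.00) ✓; FN at -63.00° ✓; |FN| = 24.90 ✓; ∠FNS = 147.6° ✓; |NS| = 24.80 ✓; ∠NSU = 129.9° ✓; |SU| = 18.10 ✓; ∠SUK = 117.7° ✓; |UK| = 16.70 ✓; ∠UKQ = 60.50° ✓; |KQ| = 24.20 ✓; ∠KQH = 87.11° ✓; |QH| = 6.200 ✗.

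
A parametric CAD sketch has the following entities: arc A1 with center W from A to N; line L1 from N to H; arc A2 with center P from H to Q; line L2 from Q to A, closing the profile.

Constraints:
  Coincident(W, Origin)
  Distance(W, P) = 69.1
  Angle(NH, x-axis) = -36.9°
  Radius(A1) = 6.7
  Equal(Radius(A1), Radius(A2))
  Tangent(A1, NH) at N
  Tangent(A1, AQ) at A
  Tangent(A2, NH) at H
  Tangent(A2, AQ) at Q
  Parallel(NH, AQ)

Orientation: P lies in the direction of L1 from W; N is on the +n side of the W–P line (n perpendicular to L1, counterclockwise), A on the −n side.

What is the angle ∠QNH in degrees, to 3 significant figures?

11.0°

The slot axis is L1's direction at -36.9°, so u = (cos -36.9°, sin -36.9°) = (0.800, -0.600) and n = (−sin -36.9°, cos -36.9°) = (0.600, 0.800). W is at the origin and P lies 69.1 along u from W, so P = 69.1·u = (55.3, -41.5). Tangency of A1 to both parallel lines with radius 6.7 puts N and A at W ± 6.7·n: N = (4.02, 5.36), A = (-4.02, -5.36). Equal radii place H and Q the same way about P: H = P + 6.7·n = (59.3, -36.1), Q = P − 6.7·n = (51.2, -46.8). Then cos ∠QNH = NQ·NH / (|NQ||NH|), giving 11.0°.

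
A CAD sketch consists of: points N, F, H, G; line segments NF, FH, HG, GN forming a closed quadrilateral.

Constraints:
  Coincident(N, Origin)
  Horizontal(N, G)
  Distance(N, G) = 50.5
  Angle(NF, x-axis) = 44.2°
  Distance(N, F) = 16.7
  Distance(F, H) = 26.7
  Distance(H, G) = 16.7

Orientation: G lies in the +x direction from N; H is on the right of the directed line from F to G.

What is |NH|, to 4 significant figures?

34.28

N is at the origin; N and G share the same y with |NG| = 50.5 and G in +x, so G = (50.5, 0). NF runs at 44.2° with |NF| = 16.7, so F = (11.97, 11.64). H is determined by |FH| = 26.7 and |HG| = 16.7 together: it lies at the intersection of circle(F, 26.7) and circle(G, 16.7). With |FG| = 40.25, the foot of the radical line on FG is 25.52 from F and the perpendicular offset is √(26.7² − 25.52²) = 7.864. Taking the right-of-FG solution: H = (34.12, -3.266).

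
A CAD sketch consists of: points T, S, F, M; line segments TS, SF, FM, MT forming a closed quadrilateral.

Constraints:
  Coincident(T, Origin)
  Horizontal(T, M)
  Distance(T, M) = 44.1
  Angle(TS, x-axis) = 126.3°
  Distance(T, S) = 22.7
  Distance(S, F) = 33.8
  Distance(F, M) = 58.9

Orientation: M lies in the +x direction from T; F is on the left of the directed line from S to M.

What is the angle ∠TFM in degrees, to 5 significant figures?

47.801°

Checks: |SF| = 33.80 ✓; |FM| = 58.90 ✓.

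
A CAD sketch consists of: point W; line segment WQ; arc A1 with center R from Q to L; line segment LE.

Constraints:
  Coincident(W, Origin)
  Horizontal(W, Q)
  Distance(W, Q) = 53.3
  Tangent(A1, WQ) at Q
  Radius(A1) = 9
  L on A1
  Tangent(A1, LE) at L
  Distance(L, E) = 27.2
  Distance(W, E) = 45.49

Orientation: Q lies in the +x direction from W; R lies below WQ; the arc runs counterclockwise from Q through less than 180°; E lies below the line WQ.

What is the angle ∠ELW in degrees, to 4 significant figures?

72.78°

W is at the origin; WQ is horizontal with |WQ| = 53.3 and Q on the +x side, so Q = (53.30, 0.000). Since A1 is tangent to WQ there, RQ ⟂ WQ, so R = Q + (0, -9) = (53.30, -9.000). Since RL ⟂ LE (tangency), |RE| = √(9.0² + 27.2²) = 28.65 regardless of where L sits on A1. So E lies on both circle(W, 45.49) and circle(R, 28.65); the below-WQ intersection is E = (34.02, -30.20). L is the foot of the tangent from E: L = (45.08, -5.343).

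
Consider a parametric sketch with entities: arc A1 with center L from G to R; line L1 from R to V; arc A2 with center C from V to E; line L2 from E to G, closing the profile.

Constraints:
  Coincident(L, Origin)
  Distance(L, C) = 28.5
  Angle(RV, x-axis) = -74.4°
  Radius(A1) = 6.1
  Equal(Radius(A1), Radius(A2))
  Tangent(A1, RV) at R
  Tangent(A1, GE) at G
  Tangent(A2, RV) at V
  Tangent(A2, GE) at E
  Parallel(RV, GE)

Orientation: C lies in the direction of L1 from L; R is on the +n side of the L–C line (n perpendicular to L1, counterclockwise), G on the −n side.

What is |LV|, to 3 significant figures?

29.1

The slot axis is L1's direction at -74.4°, so u = (cos -74.4°, sin -74.4°) = (0.269, -0.963) and n = (−sin -74.4°, cos -74.4°) = (0.963, 0.269). L is at the origin and C lies 28.5 along u from L, so C = 28.5·u = (7.66, -27.5). Tangency of A1 to both parallel lines with radius 6.1 puts R and G at L ± 6.1·n: R = (5.88, 1.64), G = (-5.88, -1.64). Equal radii place V and E the same way about C: V = C + 6.1·n = (13.5, -25.8), E = C − 6.1·n = (1.79, -29.1). Then |LV| = |V − L| = 29.1.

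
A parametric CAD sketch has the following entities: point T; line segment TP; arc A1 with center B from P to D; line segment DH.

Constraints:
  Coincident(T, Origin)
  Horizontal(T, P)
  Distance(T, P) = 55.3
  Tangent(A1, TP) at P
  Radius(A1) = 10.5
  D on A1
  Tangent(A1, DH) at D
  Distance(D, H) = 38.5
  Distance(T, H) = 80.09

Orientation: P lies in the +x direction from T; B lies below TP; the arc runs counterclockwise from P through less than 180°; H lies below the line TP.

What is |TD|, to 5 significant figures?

48.298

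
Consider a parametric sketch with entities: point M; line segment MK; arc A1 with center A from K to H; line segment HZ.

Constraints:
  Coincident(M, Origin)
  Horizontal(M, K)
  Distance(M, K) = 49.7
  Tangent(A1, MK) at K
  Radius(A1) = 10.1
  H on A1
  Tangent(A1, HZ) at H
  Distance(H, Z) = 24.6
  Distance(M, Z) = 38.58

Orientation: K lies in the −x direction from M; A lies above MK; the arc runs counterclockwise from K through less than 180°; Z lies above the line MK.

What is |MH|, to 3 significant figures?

41.3

Checks: M.y = 0.00, K.y = 0.00 ✓; |AH| = 10.10 ✓; ∠(AH, HZ) = 90.00° ✓; |HZ| = 24.60 ✓; |MZ| = 38.58 ✓.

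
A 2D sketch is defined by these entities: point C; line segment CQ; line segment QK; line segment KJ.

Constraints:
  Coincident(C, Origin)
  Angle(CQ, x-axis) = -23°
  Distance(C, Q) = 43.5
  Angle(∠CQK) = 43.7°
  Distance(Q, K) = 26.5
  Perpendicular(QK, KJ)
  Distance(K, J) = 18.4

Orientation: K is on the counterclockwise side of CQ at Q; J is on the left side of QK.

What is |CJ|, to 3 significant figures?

12.7

C is at the origin; CQ runs at -23.0° with length 43.5, so Q = 43.5·(cos -23.0°, sin -23.0°) = (40.0, -17.0). ∠CQK = 43.7°, so QK runs at -23.0° + (180° − 43.7°) = 113° from the x-axis; with |QK| = 26.5, K = Q + 26.5·(cos 113°, sin 113°) = (29.6, 7.34). QK is perpendicular to KJ; with |KJ| = 18.4 on the left of QK, J = K + 18.4·(-0.918, -0.396) = (12.7, 0.0640). Then |CJ| = |J − C| = 12.7.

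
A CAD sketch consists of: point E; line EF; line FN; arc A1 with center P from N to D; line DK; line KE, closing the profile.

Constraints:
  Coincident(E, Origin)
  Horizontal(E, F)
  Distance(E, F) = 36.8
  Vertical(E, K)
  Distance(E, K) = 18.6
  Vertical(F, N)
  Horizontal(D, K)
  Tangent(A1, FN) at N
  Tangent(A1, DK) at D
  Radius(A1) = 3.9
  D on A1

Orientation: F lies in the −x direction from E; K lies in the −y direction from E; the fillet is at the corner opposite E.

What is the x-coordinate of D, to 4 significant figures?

-32.90

E is at the origin; E and F share the same y with |EF| = 36.8 and F on the −x side, so F = (-36.80, 0.000). EK is vertical with |EK| = 18.6 and K on the −y side, so K = (0.000, -18.60). The virtual corner opposite E is at (-36.80, -18.60). Tangency of A1 to FN means the radius PN is perpendicular to FN and tangency of A1 to DK means the radius PD is perpendicular to DK, with radius 3.9, so the center P sits 3.9 in from both sides at P = (-32.90, -14.70). That places the tangent points at N = (-36.80, -14.70) on FN and D = (-32.90, -18.60) on DK. So D.x = -32.90.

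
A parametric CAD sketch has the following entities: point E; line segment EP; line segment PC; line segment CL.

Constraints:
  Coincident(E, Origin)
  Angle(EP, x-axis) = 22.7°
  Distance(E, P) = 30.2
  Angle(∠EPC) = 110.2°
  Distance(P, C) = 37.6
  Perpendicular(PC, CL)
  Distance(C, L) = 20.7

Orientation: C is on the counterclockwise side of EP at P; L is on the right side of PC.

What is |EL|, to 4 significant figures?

68.64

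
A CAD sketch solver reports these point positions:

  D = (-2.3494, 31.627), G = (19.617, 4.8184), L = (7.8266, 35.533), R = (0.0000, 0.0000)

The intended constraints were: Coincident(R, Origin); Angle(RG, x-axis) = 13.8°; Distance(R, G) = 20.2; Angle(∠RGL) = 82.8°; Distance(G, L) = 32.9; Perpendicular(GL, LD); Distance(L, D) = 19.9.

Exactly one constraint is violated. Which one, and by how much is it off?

Distance(L, D) = 19.9 — off by 9.00.

R = (0.00, 0.00) ✓; RG at 13.80° ✓; |RG| = 20.20 ✓; ∠RGL = 82.80° ✓; |GL| = 32.90 ✓; ∠(GL, LD) = 90.00° ✓; |LD| = 10.90 ✗.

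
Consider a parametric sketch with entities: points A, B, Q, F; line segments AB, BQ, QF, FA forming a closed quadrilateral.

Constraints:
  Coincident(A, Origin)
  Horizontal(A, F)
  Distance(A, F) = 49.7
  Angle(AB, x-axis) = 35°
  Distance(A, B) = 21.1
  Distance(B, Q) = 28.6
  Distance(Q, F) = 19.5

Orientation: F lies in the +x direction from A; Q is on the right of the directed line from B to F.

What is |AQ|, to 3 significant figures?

35.6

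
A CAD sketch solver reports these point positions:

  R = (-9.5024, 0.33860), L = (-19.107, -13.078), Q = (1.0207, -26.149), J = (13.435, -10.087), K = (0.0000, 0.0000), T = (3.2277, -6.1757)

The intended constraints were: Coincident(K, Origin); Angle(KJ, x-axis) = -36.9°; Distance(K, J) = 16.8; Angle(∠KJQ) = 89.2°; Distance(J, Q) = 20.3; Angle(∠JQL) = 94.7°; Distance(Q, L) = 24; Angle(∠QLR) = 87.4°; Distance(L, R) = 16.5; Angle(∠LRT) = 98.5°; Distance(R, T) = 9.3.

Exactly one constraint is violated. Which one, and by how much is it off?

Distance(R, T) = 9.3 — off by 5.00.

K = (0.00, 0.00) ✓; KJ at -36.90° ✓; |KJ| = 16.80 ✓; ∠KJQ = 89.20° ✓; |JQ| = 20.30 ✓; ∠JQL = 94.70° ✓; |QL| = 24.00 ✓; ∠QLR = 87.40° ✓; |LR| = 16.50 ✓; ∠LRT = 98.50° ✓; |RT| = 14.30 ✗.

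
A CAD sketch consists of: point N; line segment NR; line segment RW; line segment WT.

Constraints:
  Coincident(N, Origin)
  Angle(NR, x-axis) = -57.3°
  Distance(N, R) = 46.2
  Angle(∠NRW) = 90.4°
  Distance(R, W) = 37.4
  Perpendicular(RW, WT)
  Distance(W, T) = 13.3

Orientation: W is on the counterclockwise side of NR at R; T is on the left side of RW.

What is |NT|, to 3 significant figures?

50.1

N is at the origin; NR runs at -57.3° with length 46.2, so R = 46.2·(cos -57.3°, sin -57.3°) = (25.0, -38.9). ∠NRW = 90.4°, so RW runs at -57.3° + (180° − 90.4°) = 32.3° from the x-axis; with |RW| = 37.4, W = R + 37.4·(cos 32.3°, sin 32.3°) = (56.6, -18.9). The perpendicularity gives WT at right angles to RW; with |WT| = 13.3 on the left of RW, T = W + 13.3·(-0.534, 0.845) = (49.5, -7.65). Then |NT| = |T − N| = 50.1.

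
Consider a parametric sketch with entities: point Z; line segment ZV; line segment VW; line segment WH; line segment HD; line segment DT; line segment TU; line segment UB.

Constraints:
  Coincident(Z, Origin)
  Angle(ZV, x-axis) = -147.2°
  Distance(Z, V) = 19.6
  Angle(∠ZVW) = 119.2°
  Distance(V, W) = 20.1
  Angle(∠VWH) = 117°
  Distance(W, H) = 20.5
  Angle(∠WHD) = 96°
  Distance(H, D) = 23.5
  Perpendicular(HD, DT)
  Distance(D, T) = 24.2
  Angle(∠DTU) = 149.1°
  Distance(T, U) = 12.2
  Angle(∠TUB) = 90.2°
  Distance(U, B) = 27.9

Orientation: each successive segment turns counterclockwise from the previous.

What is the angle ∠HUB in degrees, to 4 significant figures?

32.87°

Z is at the origin; ZV runs at -147.2° with length 19.6, so V = (-16.48, -10.62). ∠ZVW = 119.2° gives VW at -86.40° from the x-axis; with |VW| = 20.1, W = (-15.21, -30.68). ∠VWH = 117.0° gives WH at -23.40° from the x-axis; with |WH| = 20.5, H = (3.601, -38.82). ∠WHD = 96.0° gives HD at 60.60° from the x-axis; with |HD| = 23.5, D = (15.14, -18.35). HD ⟂ DT, so DT runs at 150.6°; with |DT| = 24.2, T = (-5.946, -6.466). ∠DTU = 149.1° gives TU at -178.5° from the x-axis; with |TU| = 12.2, U = (-18.14, -6.785). ∠TUB = 90.2° gives UB at -88.70° from the x-axis; with |UB| = 27.9, B = (-17.51, -34.68). Then cos ∠HUB = UH·UB / (|UH||UB|), giving 32.87°.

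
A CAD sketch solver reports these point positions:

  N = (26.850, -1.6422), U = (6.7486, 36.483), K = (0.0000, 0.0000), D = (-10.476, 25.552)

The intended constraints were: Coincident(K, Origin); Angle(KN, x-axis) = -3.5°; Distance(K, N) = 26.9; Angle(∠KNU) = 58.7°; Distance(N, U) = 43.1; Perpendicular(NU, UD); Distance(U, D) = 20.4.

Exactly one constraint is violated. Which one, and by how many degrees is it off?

Perpendicular(NU, UD) — off by 4.60°.

K = (0.00, 0.00) ✓; KN at -3.500° ✓; |KN| = 26.90 ✓; ∠KNU = 58.70° ✓; |NU| = 43.10 ✓; ∠(NU, UD) = 94.60° ✗; |UD| = 20.40 ✓.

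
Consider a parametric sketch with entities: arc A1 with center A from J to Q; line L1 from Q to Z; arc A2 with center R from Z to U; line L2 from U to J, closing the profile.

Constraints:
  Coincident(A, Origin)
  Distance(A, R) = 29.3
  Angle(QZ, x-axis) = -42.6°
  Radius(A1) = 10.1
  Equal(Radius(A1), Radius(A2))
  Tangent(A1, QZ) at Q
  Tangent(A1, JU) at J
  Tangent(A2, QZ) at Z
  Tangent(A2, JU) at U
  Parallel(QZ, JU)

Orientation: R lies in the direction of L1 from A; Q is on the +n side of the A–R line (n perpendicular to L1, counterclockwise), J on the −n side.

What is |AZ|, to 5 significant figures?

30.992

The slot axis is L1's direction at -42.6°, so u = (cos -42.6°, sin -42.6°) = (0.73610, -0.67688) and n = (−sin -42.6°, cos -42.6°) = (0.67688, 0.73610). A is at the origin and R lies 29.3 along u from A, so R = 29.3·u = (21.568, -19.832). Tangency of A1 to both parallel lines with radius 10.1 puts Q and J at A ± 10.1·n: Q = (6.8364, 7.4346), J = (-6.8364, -7.4346). Equal radii place Z and U the same way about R: Z = R + 10.1·n = (28.404, -12.398), U = R − 10.1·n = (14.731, -27.267). Then |AZ| = |Z − A| = 30.992.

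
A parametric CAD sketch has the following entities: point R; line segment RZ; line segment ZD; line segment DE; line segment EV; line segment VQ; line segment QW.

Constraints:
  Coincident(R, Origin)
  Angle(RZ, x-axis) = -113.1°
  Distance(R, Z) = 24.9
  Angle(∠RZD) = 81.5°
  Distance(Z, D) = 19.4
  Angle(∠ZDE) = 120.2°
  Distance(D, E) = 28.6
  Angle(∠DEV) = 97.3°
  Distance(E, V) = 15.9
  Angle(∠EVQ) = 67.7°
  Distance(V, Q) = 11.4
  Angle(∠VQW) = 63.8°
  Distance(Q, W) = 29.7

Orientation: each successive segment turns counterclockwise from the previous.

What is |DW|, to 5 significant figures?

40.314

∠EVQ = 67.7° gives VQ at -119.80° from the x-axis; with |VQ| = 11.4, Q = (13.724, -4.8461). ∠VQW = 63.8° gives QW at -3.6000° from the x-axis; with |QW| = 29.7, W = (43.366, -6.7109). Then |DW| = |W − D| = 40.314.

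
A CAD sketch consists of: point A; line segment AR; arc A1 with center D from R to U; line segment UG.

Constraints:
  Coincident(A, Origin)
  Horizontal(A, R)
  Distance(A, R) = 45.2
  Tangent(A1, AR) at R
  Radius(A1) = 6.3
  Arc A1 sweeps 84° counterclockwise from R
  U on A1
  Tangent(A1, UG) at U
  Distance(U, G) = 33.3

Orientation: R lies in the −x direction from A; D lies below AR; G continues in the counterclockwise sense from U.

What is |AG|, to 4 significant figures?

67.24

A is at the origin; AR is horizontal with |AR| = 45.2 and R on the −x side, so R = (-45.20, 0.000). Tangency of A1 to AR means the radius DR is perpendicular to AR, so D = R + (0, -6.3) = (-45.20, -6.300). On A1, R sits at bearing 90° from D; an 84° counterclockwise sweep puts U at bearing 174°, so U = D + 6.3·(cos 174°, sin 174°) = (-51.47, -5.641). Since A1 is tangent to UG there, DU ⟂ UG, so UG runs along (−sin 174°, cos 174°); with |UG| = 33.3, G = (-54.95, -38.76). Then |AG| = |G − A| = 67.24.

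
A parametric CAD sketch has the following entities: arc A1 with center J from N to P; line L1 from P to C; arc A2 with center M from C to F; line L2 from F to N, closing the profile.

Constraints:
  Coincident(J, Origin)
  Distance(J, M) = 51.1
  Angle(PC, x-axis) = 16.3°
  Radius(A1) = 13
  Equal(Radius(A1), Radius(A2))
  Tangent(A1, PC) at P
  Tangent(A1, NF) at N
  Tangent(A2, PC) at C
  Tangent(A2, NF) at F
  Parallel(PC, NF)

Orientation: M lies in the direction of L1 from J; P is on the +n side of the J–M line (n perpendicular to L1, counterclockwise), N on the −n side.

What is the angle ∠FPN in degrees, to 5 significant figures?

63.033°

Tangency of A1 to both parallel lines with radius 13.0 puts P and N at J ± 13.0·n: P = (-3.6487, 12.477), N = (3.6487, -12.477). Equal radii place C and F the same way about M: C = M + 13.0·n = (45.397, 26.820), F = M − 13.0·n = (52.695, 1.8646). Then cos ∠FPN = PF·PN / (|PF||PN|), giving 63.033°.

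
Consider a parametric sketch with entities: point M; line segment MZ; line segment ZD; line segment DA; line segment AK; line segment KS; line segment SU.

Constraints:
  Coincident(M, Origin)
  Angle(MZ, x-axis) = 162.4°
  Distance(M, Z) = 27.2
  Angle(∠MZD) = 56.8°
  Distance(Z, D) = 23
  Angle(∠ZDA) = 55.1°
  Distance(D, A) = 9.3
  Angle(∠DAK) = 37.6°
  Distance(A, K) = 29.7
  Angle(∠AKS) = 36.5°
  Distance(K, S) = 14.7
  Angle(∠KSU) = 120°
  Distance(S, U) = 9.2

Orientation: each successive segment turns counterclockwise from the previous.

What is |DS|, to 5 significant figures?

10.954

M is at the origin; MZ runs at 162.4° with length 27.2, so Z = (-25.927, 8.2245). ∠MZD = 56.8° gives ZD at -74.400° from the x-axis; with |ZD| = 23.0, D = (-19.742, -13.928). ∠ZDA = 55.1° gives DA at 50.500° from the x-axis; with |DA| = 9.3, A = (-13.826, -6.7522). ∠DAK = 37.6° gives AK at -167.10° from the x-axis; with |AK| = 29.7, K = (-42.777, -13.383). ∠AKS = 36.5° gives KS at -23.600° from the x-axis; with |KS| = 14.7, S = (-29.306, -19.268). Then |DS| = |S − D| = 10.954.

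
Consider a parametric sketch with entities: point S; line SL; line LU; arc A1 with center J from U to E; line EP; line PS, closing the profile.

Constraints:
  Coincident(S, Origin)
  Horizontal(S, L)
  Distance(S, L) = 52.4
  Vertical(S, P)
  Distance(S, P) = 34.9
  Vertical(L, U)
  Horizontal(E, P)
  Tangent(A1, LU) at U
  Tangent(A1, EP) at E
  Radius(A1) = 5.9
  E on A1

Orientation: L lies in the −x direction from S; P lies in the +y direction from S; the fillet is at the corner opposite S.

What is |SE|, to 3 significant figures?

58.1

S is at the origin; SL is horizontal with |SL| = 52.4 and L on the −x side, so L = (-52.4, 0.00). S and P share the same x with |SP| = 34.9 and P on the +y side, so P = (0.00, 34.9). The virtual corner opposite S is at (-52.4, 34.9). Since A1 is tangent to LU there, JU ⟂ LU and tangency of A1 to EP means the radius JE is perpendicular to EP, with radius 5.9, so the center J sits 5.9 in from both sides at J = (-46.5, 29.0). That places the tangent points at U = (-52.4, 29.0) on LU and E = (-46.5, 34.9) on EP. Then |SE| = |E − S| = 58.1.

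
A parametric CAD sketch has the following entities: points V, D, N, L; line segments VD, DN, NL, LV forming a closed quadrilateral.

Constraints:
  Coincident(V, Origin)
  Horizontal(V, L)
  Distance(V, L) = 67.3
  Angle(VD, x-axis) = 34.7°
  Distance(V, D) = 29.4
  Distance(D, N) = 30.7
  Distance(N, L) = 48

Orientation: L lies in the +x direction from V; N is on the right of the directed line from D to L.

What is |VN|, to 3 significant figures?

25.4

Checks: |DN| = 30.70 ✓; |NL| = 48.00 ✓.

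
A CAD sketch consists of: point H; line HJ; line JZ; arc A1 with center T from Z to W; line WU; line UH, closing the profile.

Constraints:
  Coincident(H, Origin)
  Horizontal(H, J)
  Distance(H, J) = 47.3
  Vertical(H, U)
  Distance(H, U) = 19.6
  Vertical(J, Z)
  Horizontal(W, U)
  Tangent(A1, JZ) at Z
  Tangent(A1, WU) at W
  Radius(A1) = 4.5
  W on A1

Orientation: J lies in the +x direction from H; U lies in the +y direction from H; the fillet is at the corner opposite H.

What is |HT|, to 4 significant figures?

45.39

H is at the origin; H and J share the same y with |HJ| = 47.3 and J on the +x side, so J = (47.30, 0.000). HU is vertical with |HU| = 19.6 and U on the +y side, so U = (0.000, 19.60). The virtual corner opposite H is at (47.30, 19.60). Since A1 is tangent to JZ there, TZ ⟂ JZ and A1 meets WU tangentially, so TW is at right angles to WU, with radius 4.5, so the center T sits 4.5 in from both sides at T = (42.80, 15.10). Then |HT| = |T − H| = 45.39.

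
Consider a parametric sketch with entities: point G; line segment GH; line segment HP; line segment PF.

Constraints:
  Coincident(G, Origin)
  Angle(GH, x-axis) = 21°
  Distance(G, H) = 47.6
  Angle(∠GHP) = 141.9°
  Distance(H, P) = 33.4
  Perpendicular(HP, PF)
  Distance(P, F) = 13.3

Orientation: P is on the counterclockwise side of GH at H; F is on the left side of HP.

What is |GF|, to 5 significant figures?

72.658

G is at the origin; GH runs at 21.0° with length 47.6, so H = 47.6·(cos 21.0°, sin 21.0°) = (44.438, 17.058). ∠GHP = 141.9°, so HP runs at 21.0° + (180° − 141.9°) = 59.100° from the x-axis; with |HP| = 33.4, P = H + 33.4·(cos 59.100°, sin 59.100°) = (61.591, 45.718). The perpendicularity gives PF at right angles to HP; with |PF| = 13.3 on the left of HP, F = P + 13.3·(-0.85806, 0.51354) = (50.178, 52.548). Then |GF| = |F − G| = 72.658.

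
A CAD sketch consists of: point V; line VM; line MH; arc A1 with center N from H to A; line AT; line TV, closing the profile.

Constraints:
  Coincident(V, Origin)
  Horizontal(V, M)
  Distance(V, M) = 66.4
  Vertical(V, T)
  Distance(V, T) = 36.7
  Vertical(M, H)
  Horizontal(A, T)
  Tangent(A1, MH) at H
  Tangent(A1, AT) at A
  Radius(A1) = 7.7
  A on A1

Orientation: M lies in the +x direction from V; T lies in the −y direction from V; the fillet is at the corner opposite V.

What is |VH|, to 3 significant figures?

72.5

The virtual corner opposite V is at (66.4, -36.7). Tangency of A1 to MH means the radius NH is perpendicular to MH and tangency of A1 to AT means the radius NA is perpendicular to AT, with radius 7.7, so the center N sits 7.7 in from both sides at N = (58.7, -29.0). That places the tangent points at H = (66.4, -29.0) on MH and A = (58.7, -36.7) on AT. Then |VH| = |H − V| = 72.5.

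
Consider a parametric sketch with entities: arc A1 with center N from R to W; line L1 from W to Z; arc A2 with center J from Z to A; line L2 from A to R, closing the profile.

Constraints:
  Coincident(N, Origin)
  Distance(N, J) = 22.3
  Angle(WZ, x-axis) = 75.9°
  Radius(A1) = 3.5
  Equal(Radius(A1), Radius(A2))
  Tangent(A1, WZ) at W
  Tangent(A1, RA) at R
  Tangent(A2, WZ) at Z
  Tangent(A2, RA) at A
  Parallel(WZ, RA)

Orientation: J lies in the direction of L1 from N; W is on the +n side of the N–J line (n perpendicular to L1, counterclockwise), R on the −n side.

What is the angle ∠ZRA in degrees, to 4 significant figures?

17.43°

Tangency of A1 to both parallel lines with radius 3.5 puts W and R at N ± 3.5·n: W = (-3.395, 0.8527), R = (3.395, -0.8527). Equal radii place Z and A the same way about J: Z = J + 3.5·n = (2.038, 22.48), A = J − 3.5·n = (8.827, 20.78). Then cos ∠ZRA = RZ·RA / (|RZ||RA|), giving 17.43°.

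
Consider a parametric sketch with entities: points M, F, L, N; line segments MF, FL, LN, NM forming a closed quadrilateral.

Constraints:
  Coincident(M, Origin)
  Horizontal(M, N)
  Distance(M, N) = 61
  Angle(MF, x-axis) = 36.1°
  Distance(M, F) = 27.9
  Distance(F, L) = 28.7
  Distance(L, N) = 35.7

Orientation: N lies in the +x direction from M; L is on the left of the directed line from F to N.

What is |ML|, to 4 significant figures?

56.59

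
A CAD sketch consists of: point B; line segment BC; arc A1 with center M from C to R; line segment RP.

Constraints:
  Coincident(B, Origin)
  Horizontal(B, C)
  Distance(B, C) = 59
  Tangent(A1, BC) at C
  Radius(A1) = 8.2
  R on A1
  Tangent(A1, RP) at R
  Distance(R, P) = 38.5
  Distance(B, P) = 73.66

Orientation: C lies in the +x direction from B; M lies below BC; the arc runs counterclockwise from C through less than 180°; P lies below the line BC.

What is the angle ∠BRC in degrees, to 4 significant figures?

120.5°

Checks: |MC| = 8.200 ✓; |MR| = 8.200 ✓; ∠(MR, RP) = 90.00° ✓; |RP| = 38.50 ✓; |BP| = 73.66 ✓.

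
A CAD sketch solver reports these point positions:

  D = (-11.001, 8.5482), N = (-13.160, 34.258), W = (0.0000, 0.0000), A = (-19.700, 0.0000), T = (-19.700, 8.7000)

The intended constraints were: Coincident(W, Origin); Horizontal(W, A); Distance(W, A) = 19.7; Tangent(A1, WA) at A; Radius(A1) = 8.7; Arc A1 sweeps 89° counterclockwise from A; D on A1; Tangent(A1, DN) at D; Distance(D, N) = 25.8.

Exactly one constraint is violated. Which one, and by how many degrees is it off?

Tangent(A1, DN) at D — off by 5.80°.

W = (0.00, 0.00) ✓; W.y = 0.00, A.y = 0.00 ✓; |WA| = 19.70 ✓; ∠(TA, AW) = 90.00° ✓; |TA| = 8.700 ✓; bearing(T→D) − bearing(T→A) = 89.00° ✓; |TD| = 8.700 ✓; ∠(TD, DN) = 84.20° ✗; |DN| = 25.80 ✓.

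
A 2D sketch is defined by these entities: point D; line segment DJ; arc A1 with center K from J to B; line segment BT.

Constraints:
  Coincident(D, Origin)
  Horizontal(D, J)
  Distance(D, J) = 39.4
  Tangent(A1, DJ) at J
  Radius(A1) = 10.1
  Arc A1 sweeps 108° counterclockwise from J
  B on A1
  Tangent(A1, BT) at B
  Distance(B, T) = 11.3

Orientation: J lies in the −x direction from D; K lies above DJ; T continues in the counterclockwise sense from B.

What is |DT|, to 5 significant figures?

41.018

D is at the origin; DJ is horizontal with |DJ| = 39.4 and J on the −x side, so J = (-39.400, 0.0000). A1 meets DJ tangentially, so KJ is at right angles to DJ, so K = J + (0, 10.1) = (-39.400, 10.100). On A1, J sits at bearing -90° from K; a 108° counterclockwise sweep puts B at bearing 18°, so B = K + 10.1·(cos 18°, sin 18°) = (-29.794, 13.221). Since A1 is tangent to BT there, KB ⟂ BT, so BT runs along (−sin 18°, cos 18°); with |BT| = 11.3, T = (-33.286, 23.968). Then |DT| = |T − D| = 41.018.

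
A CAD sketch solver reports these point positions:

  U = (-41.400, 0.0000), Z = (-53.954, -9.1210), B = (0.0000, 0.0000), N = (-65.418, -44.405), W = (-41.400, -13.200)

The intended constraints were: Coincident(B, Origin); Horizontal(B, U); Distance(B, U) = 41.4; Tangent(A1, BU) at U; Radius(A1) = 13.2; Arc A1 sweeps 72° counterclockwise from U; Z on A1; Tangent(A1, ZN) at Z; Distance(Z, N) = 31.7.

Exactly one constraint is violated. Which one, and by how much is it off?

Distance(Z, N) = 31.7 — off by 5.40.

B = (0.00, 0.00) ✓; B.y = 0.00, U.y = 0.00 ✓; |BU| = 41.40 ✓; ∠(WU, UB) = 90.00° ✓; |WU| = 13.20 ✓; bearing(W→Z) − bearing(W→U) = 72.00° ✓; |WZ| = 13.20 ✓; ∠(WZ, ZN) = 90.00° ✓; |ZN| = 37.10 ✗.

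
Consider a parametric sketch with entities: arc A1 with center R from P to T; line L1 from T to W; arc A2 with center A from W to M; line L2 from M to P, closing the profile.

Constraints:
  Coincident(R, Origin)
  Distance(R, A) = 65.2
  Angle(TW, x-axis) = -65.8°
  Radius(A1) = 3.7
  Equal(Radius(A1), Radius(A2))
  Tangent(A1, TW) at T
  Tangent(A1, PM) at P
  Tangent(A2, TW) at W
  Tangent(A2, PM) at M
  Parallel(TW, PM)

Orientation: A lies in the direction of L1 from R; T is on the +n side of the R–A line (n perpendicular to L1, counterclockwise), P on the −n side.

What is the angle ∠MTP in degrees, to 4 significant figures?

83.52°

Tangency of A1 to both parallel lines with radius 3.7 puts T and P at R ± 3.7·n: T = (3.375, 1.517), P = (-3.375, -1.517). Equal radii place W and M the same way about A: W = A + 3.7·n = (30.10, -57.95), M = A − 3.7·n = (23.35, -60.99). Then cos ∠MTP = TM·TP / (|TM||TP|), giving 83.52°.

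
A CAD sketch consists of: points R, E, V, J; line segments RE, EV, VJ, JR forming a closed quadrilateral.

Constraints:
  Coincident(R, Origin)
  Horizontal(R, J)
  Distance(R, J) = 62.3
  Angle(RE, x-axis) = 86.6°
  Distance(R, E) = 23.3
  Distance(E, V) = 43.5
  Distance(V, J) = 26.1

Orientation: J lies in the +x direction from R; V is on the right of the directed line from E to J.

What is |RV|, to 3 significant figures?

36.4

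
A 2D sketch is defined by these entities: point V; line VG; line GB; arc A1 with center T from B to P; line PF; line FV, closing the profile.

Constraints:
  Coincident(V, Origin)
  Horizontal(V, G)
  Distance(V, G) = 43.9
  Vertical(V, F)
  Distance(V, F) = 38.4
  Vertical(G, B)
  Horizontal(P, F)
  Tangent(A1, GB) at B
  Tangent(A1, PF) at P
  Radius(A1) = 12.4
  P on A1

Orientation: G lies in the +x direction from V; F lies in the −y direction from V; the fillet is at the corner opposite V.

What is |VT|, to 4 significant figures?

40.84

V and F share the same x with |VF| = 38.4 and F on the −y side, so F = (0.000, -38.40). The virtual corner opposite V is at (43.90, -38.40). A1 meets GB tangentially, so TB is at right angles to GB and the tangent condition forces TP to be normal to PF, with radius 12.4, so the center T sits 12.4 in from both sides at T = (31.50, -26.00). Then |VT| = |T − V| = 40.84.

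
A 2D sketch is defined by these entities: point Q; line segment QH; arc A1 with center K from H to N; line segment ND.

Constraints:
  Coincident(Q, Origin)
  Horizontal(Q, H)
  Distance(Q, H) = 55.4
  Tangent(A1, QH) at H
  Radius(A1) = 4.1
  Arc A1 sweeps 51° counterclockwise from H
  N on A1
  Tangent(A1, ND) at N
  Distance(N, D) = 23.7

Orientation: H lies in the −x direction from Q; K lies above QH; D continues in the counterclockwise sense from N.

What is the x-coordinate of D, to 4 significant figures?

-37.30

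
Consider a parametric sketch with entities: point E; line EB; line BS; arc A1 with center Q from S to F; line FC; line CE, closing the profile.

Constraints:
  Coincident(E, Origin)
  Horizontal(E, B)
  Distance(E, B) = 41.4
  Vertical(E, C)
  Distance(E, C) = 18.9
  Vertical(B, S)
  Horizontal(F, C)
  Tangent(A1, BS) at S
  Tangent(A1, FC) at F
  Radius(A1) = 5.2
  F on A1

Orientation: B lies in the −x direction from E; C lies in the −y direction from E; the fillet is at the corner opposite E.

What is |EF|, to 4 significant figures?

40.84

E is at the origin; EB is horizontal with |EB| = 41.4 and B on the −x side, so B = (-41.40, 0.000). EC is vertical with |EC| = 18.9 and C on the −y side, so C = (0.000, -18.90). The virtual corner opposite E is at (-41.40, -18.90). Tangency of A1 to BS means the radius QS is perpendicular to BS and A1 meets FC tangentially, so QF is at right angles to FC, with radius 5.2, so the center Q sits 5.2 in from both sides at Q = (-36.20, -13.70). That places the tangent points at S = (-41.40, -13.70) on BS and F = (-36.20, -18.90) on FC. Then |EF| = |F − E| = 40.84.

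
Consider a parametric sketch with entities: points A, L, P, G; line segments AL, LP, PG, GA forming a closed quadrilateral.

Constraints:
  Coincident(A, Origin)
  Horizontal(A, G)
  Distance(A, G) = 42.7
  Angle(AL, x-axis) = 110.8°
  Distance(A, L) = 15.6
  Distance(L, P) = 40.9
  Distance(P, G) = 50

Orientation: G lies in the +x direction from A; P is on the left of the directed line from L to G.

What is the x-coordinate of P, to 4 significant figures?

21.49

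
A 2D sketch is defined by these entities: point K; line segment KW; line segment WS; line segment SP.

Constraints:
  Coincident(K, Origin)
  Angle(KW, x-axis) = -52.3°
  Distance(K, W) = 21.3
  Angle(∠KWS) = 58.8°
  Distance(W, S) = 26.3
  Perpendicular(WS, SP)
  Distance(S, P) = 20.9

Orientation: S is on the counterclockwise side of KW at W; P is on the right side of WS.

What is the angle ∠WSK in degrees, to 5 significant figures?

50.040°

K is at the origin; KW runs at -52.3° with length 21.3, so W = 21.3·(cos -52.3°, sin -52.3°) = (13.026, -16.853). ∠KWS = 58.8°, so WS runs at -52.3° + (180° − 58.8°) = 68.900° from the x-axis; with |WS| = 26.3, S = W + 26.3·(cos 68.900°, sin 68.900°) = (22.493, 7.6836). Then cos ∠WSK = SW·SK / (|SW||SK|), giving 50.040°.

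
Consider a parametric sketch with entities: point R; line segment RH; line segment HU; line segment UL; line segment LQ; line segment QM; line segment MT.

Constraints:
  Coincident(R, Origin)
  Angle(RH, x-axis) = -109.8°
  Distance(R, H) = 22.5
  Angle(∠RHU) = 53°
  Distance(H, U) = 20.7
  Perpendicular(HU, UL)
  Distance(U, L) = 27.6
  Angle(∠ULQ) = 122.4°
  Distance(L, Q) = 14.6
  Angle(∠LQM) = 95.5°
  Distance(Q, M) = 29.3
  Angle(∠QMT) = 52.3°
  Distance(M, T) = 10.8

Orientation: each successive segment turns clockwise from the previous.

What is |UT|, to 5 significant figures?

23.058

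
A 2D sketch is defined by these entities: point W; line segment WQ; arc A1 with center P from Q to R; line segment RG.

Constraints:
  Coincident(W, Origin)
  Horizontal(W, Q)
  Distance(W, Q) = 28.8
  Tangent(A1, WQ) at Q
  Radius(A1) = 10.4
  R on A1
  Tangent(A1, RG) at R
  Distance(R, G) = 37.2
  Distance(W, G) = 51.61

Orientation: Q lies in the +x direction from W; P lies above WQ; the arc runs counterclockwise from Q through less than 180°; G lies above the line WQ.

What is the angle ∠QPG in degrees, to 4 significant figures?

165.8°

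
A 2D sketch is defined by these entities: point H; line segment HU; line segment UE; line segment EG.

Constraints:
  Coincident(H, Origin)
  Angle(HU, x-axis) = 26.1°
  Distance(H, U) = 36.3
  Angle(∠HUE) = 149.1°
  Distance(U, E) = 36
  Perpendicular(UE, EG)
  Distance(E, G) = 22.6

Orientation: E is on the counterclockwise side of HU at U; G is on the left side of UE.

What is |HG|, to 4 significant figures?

67.26

∠HUE = 149.1°, so UE runs at 26.1° + (180° − 149.1°) = 57.00° from the x-axis; with |UE| = 36.0, E = U + 36.0·(cos 57.00°, sin 57.00°) = (52.21, 46.16). UE is perpendicular to EG; with |EG| = 22.6 on the left of UE, G = E + 22.6·(-0.8387, 0.5446) = (33.25, 58.47). Then |HG| = |G − H| = 67.26.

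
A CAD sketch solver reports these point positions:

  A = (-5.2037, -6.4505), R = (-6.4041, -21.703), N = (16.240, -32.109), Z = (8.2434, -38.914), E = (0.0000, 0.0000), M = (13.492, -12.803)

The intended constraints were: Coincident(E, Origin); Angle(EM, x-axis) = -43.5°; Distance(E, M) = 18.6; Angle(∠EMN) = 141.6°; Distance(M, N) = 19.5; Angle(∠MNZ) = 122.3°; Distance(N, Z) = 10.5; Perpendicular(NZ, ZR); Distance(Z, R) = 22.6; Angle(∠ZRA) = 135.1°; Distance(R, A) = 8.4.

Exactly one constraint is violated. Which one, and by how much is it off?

Distance(R, A) = 8.4 — off by 6.90.

E = (0.00, 0.00) ✓; EM at -43.50° ✓; |EM| = 18.60 ✓; ∠EMN = 141.6° ✓; |MN| = 19.50 ✓; ∠MNZ = 122.3° ✓; |NZ| = 10.50 ✓; ∠(NZ, ZR) = 90.00° ✓; |ZR| = 22.60 ✓; ∠ZRA = 135.1° ✓; |RA| = 15.30 ✗.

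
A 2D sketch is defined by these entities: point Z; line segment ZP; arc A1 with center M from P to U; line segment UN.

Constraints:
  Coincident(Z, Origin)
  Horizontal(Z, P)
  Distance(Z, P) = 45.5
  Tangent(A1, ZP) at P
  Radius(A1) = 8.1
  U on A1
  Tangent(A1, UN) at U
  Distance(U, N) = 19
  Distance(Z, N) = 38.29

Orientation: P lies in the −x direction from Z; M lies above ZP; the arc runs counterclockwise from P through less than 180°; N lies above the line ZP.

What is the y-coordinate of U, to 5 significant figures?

5.0587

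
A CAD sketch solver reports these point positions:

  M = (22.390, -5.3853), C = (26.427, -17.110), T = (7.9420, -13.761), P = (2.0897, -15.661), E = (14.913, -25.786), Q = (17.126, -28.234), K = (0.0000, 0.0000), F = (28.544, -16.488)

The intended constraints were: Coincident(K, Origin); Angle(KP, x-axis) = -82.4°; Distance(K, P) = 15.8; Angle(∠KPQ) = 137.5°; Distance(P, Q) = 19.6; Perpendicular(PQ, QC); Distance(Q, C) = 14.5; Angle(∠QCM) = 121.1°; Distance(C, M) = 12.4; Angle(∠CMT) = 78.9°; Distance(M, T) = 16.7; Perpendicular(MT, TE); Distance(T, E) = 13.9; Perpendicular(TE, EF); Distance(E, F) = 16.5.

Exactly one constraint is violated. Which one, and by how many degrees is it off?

Perpendicular(TE, EF) — off by 4.20°.

K = (0.00, 0.00) ✓; KP at -82.40° ✓; |KP| = 15.80 ✓; ∠KPQ = 137.5° ✓; |PQ| = 19.60 ✓; ∠(PQ, QC) = 90.00° ✓; |QC| = 14.50 ✓; ∠QCM = 121.1° ✓; |CM| = 12.40 ✓; ∠CMT = 78.90° ✓; |MT| = 16.70 ✓; ∠(MT, TE) = 90.00° ✓; |TE| = 13.90 ✓; ∠(TE, EF) = 94.20° ✗; |EF| = 16.50 ✓.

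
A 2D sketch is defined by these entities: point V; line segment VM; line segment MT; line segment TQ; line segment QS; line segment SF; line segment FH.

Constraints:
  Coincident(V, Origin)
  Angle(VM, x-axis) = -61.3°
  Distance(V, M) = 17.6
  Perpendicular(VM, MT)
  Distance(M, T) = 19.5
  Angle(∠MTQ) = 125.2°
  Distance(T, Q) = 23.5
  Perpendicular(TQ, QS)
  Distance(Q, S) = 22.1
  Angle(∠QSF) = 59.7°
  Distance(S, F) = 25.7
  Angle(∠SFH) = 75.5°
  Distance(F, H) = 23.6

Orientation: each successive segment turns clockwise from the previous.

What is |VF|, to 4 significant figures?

17.04

V is at the origin; VM runs at -61.3° with length 17.6, so M = (8.452, -15.44). The perpendicularity gives MT at right angles to VM, so MT runs at -151.3°; with |MT| = 19.5, T = (-8.652, -24.80). ∠MTQ = 125.2° gives TQ at 153.9° from the x-axis; with |TQ| = 23.5, Q = (-29.76, -14.46). TQ ⟂ QS, so QS runs at 63.90°; with |QS| = 22.1, S = (-20.03, 5.383). ∠QSF = 59.7° gives SF at -56.40° from the x-axis; with |SF| = 25.7, F = (-5.811, -16.02). Then |VF| = |F − V| = 17.04.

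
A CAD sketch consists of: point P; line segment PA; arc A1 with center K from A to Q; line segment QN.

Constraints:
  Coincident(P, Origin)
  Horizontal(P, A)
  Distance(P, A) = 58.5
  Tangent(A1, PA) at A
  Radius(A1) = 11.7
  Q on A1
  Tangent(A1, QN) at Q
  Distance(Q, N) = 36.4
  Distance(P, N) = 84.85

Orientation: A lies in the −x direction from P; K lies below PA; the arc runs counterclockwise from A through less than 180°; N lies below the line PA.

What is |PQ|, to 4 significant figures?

71.19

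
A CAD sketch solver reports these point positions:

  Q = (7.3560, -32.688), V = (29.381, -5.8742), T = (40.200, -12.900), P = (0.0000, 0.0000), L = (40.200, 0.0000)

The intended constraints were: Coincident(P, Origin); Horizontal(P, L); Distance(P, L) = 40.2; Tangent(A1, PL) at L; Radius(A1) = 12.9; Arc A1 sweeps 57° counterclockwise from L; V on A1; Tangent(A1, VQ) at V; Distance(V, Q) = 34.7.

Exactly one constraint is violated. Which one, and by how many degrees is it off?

Tangent(A1, VQ) at V — off by 6.40°.

P = (0.00, 0.00) ✓; P.y = 0.00, L.y = 0.00 ✓; |PL| = 40.20 ✓; ∠(TL, LP) = 90.00° ✓; |TL| = 12.90 ✓; bearing(T→V) − bearing(T→L) = 57.00° ✓; |TV| = 12.90 ✓; ∠(TV, VQ) = 96.40° ✗; |VQ| = 34.70 ✓.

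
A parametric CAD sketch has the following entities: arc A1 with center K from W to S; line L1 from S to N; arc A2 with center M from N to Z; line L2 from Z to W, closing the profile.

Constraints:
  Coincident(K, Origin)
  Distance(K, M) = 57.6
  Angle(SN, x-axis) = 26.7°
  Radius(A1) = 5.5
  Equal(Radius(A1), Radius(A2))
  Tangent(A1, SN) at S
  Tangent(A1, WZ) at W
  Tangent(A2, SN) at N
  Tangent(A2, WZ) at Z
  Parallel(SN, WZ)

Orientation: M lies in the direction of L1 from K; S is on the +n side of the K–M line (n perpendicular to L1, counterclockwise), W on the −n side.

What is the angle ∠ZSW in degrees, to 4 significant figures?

79.19°

The slot axis is L1's direction at 26.7°, so u = (cos 26.7°, sin 26.7°) = (0.8934, 0.4493) and n = (−sin 26.7°, cos 26.7°) = (-0.4493, 0.8934). K is at the origin and M lies 57.6 along u from K, so M = 57.6·u = (51.46, 25.88). Tangency of A1 to both parallel lines with radius 5.5 puts S and W at K ± 5.5·n: S = (-2.471, 4.914), W = (2.471, -4.914). Equal radii place N and Z the same way about M: N = M + 5.5·n = (48.99, 30.79), Z = M − 5.5·n = (53.93, 20.97). Then cos ∠ZSW = SZ·SW / (|SZ||SW|), giving 79.19°.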